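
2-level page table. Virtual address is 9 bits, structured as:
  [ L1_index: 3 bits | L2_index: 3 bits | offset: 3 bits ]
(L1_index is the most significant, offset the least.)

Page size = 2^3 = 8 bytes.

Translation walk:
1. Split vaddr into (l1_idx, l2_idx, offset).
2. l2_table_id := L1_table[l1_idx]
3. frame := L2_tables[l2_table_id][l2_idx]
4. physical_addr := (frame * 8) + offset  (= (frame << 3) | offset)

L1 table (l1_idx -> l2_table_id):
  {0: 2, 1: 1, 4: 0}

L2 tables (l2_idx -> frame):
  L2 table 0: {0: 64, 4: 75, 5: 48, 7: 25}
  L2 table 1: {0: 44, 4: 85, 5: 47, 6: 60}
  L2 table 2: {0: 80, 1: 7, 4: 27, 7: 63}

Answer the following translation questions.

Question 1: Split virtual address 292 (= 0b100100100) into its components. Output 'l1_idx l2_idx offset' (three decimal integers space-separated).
vaddr = 292 = 0b100100100
  top 3 bits -> l1_idx = 4
  next 3 bits -> l2_idx = 4
  bottom 3 bits -> offset = 4

Answer: 4 4 4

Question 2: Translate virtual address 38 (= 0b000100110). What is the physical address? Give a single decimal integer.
vaddr = 38 = 0b000100110
Split: l1_idx=0, l2_idx=4, offset=6
L1[0] = 2
L2[2][4] = 27
paddr = 27 * 8 + 6 = 222

Answer: 222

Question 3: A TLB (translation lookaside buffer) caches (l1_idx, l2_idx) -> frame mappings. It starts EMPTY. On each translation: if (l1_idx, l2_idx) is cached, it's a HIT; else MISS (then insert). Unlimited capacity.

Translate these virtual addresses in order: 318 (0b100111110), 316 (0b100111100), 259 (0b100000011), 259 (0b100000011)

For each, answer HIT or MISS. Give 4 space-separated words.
Answer: MISS HIT MISS HIT

Derivation:
vaddr=318: (4,7) not in TLB -> MISS, insert
vaddr=316: (4,7) in TLB -> HIT
vaddr=259: (4,0) not in TLB -> MISS, insert
vaddr=259: (4,0) in TLB -> HIT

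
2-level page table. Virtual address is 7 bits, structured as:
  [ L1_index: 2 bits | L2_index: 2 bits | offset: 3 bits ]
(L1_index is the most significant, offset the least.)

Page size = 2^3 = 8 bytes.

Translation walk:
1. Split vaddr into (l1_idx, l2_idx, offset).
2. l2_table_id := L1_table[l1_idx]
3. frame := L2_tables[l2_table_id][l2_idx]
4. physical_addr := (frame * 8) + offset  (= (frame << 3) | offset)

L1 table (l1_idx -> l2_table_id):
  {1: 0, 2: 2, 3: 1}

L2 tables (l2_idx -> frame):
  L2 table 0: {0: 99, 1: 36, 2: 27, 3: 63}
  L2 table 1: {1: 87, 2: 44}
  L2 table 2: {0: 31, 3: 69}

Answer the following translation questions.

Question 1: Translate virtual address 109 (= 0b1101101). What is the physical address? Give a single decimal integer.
Answer: 701

Derivation:
vaddr = 109 = 0b1101101
Split: l1_idx=3, l2_idx=1, offset=5
L1[3] = 1
L2[1][1] = 87
paddr = 87 * 8 + 5 = 701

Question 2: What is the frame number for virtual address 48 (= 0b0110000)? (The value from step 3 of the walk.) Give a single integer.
vaddr = 48: l1_idx=1, l2_idx=2
L1[1] = 0; L2[0][2] = 27

Answer: 27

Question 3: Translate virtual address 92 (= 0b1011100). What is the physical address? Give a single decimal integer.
Answer: 556

Derivation:
vaddr = 92 = 0b1011100
Split: l1_idx=2, l2_idx=3, offset=4
L1[2] = 2
L2[2][3] = 69
paddr = 69 * 8 + 4 = 556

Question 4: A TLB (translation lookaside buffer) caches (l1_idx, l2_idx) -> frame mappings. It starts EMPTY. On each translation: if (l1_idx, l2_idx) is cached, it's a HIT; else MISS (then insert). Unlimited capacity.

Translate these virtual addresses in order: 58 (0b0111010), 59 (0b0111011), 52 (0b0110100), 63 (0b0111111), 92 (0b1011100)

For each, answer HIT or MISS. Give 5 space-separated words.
vaddr=58: (1,3) not in TLB -> MISS, insert
vaddr=59: (1,3) in TLB -> HIT
vaddr=52: (1,2) not in TLB -> MISS, insert
vaddr=63: (1,3) in TLB -> HIT
vaddr=92: (2,3) not in TLB -> MISS, insert

Answer: MISS HIT MISS HIT MISS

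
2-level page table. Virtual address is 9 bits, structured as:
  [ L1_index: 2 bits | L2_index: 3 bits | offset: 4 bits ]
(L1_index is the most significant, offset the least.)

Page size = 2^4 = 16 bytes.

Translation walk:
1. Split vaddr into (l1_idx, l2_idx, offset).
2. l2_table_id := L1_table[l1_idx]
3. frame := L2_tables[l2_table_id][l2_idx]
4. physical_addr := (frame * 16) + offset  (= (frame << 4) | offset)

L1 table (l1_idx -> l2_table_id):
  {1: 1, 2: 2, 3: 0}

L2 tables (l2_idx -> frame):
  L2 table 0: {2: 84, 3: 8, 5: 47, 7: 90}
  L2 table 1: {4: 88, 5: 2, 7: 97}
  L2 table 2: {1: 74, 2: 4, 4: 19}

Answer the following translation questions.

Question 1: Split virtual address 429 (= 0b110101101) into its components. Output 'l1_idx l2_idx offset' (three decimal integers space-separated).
Answer: 3 2 13

Derivation:
vaddr = 429 = 0b110101101
  top 2 bits -> l1_idx = 3
  next 3 bits -> l2_idx = 2
  bottom 4 bits -> offset = 13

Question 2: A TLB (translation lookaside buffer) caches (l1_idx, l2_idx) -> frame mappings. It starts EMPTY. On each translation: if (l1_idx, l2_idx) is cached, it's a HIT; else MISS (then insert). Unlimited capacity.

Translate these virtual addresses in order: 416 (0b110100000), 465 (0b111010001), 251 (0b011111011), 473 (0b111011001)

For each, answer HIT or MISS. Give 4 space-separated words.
vaddr=416: (3,2) not in TLB -> MISS, insert
vaddr=465: (3,5) not in TLB -> MISS, insert
vaddr=251: (1,7) not in TLB -> MISS, insert
vaddr=473: (3,5) in TLB -> HIT

Answer: MISS MISS MISS HIT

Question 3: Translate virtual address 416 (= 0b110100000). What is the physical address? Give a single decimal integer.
vaddr = 416 = 0b110100000
Split: l1_idx=3, l2_idx=2, offset=0
L1[3] = 0
L2[0][2] = 84
paddr = 84 * 16 + 0 = 1344

Answer: 1344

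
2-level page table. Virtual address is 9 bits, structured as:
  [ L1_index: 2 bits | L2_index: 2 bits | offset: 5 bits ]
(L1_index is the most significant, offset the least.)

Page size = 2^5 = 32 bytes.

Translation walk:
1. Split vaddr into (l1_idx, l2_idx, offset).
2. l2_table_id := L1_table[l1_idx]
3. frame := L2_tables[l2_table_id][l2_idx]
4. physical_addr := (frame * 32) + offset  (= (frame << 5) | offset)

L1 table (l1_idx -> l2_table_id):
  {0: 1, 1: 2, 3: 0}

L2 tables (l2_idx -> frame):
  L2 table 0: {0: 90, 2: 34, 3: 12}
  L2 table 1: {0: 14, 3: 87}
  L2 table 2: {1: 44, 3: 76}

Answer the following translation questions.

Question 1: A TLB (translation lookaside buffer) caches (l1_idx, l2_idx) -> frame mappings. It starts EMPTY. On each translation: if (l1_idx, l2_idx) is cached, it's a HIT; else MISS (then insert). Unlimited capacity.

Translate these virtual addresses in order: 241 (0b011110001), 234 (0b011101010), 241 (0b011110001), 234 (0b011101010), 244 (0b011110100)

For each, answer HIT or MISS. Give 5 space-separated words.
vaddr=241: (1,3) not in TLB -> MISS, insert
vaddr=234: (1,3) in TLB -> HIT
vaddr=241: (1,3) in TLB -> HIT
vaddr=234: (1,3) in TLB -> HIT
vaddr=244: (1,3) in TLB -> HIT

Answer: MISS HIT HIT HIT HIT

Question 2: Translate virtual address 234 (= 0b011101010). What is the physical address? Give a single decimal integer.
vaddr = 234 = 0b011101010
Split: l1_idx=1, l2_idx=3, offset=10
L1[1] = 2
L2[2][3] = 76
paddr = 76 * 32 + 10 = 2442

Answer: 2442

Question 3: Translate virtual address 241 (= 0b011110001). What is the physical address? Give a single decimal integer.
vaddr = 241 = 0b011110001
Split: l1_idx=1, l2_idx=3, offset=17
L1[1] = 2
L2[2][3] = 76
paddr = 76 * 32 + 17 = 2449

Answer: 2449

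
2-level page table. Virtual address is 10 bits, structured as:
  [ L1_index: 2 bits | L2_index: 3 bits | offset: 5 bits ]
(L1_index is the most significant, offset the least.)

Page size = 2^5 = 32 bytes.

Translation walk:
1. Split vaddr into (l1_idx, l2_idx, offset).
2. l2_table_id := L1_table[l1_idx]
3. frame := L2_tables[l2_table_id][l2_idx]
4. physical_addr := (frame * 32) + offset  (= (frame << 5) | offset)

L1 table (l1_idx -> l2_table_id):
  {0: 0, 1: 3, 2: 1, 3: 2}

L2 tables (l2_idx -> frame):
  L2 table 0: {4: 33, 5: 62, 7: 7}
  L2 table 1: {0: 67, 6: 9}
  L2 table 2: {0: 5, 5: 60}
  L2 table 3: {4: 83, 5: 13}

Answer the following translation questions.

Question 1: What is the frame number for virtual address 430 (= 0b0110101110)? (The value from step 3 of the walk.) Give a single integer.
Answer: 13

Derivation:
vaddr = 430: l1_idx=1, l2_idx=5
L1[1] = 3; L2[3][5] = 13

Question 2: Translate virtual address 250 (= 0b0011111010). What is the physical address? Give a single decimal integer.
vaddr = 250 = 0b0011111010
Split: l1_idx=0, l2_idx=7, offset=26
L1[0] = 0
L2[0][7] = 7
paddr = 7 * 32 + 26 = 250

Answer: 250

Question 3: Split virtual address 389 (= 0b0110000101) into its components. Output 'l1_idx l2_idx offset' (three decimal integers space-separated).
Answer: 1 4 5

Derivation:
vaddr = 389 = 0b0110000101
  top 2 bits -> l1_idx = 1
  next 3 bits -> l2_idx = 4
  bottom 5 bits -> offset = 5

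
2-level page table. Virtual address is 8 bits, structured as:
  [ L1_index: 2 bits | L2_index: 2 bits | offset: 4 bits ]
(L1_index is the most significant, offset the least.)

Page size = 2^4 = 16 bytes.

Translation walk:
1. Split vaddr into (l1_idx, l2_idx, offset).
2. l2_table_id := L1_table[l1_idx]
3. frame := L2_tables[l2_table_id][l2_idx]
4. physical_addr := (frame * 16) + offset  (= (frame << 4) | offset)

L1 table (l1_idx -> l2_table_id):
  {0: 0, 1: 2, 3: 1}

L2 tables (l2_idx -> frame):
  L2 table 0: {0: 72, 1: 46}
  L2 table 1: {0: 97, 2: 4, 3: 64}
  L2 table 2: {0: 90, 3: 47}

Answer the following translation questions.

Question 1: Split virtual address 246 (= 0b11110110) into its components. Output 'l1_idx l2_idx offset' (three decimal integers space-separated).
Answer: 3 3 6

Derivation:
vaddr = 246 = 0b11110110
  top 2 bits -> l1_idx = 3
  next 2 bits -> l2_idx = 3
  bottom 4 bits -> offset = 6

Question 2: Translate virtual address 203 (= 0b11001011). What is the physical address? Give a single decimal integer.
vaddr = 203 = 0b11001011
Split: l1_idx=3, l2_idx=0, offset=11
L1[3] = 1
L2[1][0] = 97
paddr = 97 * 16 + 11 = 1563

Answer: 1563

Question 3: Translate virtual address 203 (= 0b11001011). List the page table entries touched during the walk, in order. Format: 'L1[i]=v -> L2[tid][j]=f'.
vaddr = 203 = 0b11001011
Split: l1_idx=3, l2_idx=0, offset=11

Answer: L1[3]=1 -> L2[1][0]=97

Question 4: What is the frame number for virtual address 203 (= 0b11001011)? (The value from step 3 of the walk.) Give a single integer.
Answer: 97

Derivation:
vaddr = 203: l1_idx=3, l2_idx=0
L1[3] = 1; L2[1][0] = 97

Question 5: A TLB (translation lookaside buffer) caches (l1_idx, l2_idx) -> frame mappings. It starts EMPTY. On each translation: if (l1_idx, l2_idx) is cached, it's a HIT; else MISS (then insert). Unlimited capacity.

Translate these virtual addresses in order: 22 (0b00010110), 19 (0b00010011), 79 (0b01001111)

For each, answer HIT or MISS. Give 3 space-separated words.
Answer: MISS HIT MISS

Derivation:
vaddr=22: (0,1) not in TLB -> MISS, insert
vaddr=19: (0,1) in TLB -> HIT
vaddr=79: (1,0) not in TLB -> MISS, insert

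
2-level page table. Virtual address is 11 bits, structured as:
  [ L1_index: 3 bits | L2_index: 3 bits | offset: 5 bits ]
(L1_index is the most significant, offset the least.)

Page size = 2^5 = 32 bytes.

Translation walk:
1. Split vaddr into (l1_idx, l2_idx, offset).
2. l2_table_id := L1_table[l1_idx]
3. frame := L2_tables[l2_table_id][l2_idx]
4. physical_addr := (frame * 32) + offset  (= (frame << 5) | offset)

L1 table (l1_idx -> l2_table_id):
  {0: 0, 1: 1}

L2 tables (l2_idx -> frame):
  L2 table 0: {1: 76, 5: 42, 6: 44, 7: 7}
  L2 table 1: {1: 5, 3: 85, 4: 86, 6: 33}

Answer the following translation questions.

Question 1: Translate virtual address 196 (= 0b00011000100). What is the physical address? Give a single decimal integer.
vaddr = 196 = 0b00011000100
Split: l1_idx=0, l2_idx=6, offset=4
L1[0] = 0
L2[0][6] = 44
paddr = 44 * 32 + 4 = 1412

Answer: 1412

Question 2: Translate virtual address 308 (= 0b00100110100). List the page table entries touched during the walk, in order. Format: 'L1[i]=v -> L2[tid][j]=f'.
vaddr = 308 = 0b00100110100
Split: l1_idx=1, l2_idx=1, offset=20

Answer: L1[1]=1 -> L2[1][1]=5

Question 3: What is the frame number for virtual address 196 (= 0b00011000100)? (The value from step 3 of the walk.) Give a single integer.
vaddr = 196: l1_idx=0, l2_idx=6
L1[0] = 0; L2[0][6] = 44

Answer: 44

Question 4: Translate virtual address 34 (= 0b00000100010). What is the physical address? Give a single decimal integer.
vaddr = 34 = 0b00000100010
Split: l1_idx=0, l2_idx=1, offset=2
L1[0] = 0
L2[0][1] = 76
paddr = 76 * 32 + 2 = 2434

Answer: 2434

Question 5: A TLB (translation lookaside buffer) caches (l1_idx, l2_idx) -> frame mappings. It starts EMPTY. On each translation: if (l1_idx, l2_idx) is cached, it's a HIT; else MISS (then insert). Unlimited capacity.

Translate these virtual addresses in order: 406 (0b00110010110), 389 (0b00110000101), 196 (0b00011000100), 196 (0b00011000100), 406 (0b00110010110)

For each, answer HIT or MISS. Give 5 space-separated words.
Answer: MISS HIT MISS HIT HIT

Derivation:
vaddr=406: (1,4) not in TLB -> MISS, insert
vaddr=389: (1,4) in TLB -> HIT
vaddr=196: (0,6) not in TLB -> MISS, insert
vaddr=196: (0,6) in TLB -> HIT
vaddr=406: (1,4) in TLB -> HIT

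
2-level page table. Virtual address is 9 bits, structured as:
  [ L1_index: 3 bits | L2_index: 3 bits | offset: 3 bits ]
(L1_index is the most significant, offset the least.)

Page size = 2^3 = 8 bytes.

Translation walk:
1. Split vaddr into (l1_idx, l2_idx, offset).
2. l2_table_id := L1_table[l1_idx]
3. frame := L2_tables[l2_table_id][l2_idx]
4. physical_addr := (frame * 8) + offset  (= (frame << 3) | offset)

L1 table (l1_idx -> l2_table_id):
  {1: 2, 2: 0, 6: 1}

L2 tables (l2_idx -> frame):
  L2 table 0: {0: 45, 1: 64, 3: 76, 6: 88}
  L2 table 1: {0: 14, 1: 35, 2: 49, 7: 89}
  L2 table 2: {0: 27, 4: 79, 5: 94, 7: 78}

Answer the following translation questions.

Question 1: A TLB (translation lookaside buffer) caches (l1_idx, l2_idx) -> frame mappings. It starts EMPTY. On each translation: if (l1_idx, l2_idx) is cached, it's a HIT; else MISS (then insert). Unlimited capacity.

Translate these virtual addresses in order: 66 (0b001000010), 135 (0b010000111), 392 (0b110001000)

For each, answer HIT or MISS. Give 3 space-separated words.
Answer: MISS MISS MISS

Derivation:
vaddr=66: (1,0) not in TLB -> MISS, insert
vaddr=135: (2,0) not in TLB -> MISS, insert
vaddr=392: (6,1) not in TLB -> MISS, insert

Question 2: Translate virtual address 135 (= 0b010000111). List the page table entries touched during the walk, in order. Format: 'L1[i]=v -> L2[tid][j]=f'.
Answer: L1[2]=0 -> L2[0][0]=45

Derivation:
vaddr = 135 = 0b010000111
Split: l1_idx=2, l2_idx=0, offset=7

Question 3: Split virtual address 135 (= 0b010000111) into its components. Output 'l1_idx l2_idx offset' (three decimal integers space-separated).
Answer: 2 0 7

Derivation:
vaddr = 135 = 0b010000111
  top 3 bits -> l1_idx = 2
  next 3 bits -> l2_idx = 0
  bottom 3 bits -> offset = 7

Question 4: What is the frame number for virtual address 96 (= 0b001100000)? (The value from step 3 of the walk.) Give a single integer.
Answer: 79

Derivation:
vaddr = 96: l1_idx=1, l2_idx=4
L1[1] = 2; L2[2][4] = 79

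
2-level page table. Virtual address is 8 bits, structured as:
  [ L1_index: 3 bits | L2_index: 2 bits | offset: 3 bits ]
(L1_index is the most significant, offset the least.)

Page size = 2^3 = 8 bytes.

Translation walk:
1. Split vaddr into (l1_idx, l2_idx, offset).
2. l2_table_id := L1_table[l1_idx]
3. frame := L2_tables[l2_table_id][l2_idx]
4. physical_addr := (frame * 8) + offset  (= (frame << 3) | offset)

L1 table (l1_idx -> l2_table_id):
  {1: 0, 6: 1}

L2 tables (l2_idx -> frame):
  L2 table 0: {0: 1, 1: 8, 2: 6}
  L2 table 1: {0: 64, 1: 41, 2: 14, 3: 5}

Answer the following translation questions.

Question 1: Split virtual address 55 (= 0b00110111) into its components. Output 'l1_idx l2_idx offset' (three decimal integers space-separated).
vaddr = 55 = 0b00110111
  top 3 bits -> l1_idx = 1
  next 2 bits -> l2_idx = 2
  bottom 3 bits -> offset = 7

Answer: 1 2 7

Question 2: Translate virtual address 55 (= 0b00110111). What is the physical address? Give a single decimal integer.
vaddr = 55 = 0b00110111
Split: l1_idx=1, l2_idx=2, offset=7
L1[1] = 0
L2[0][2] = 6
paddr = 6 * 8 + 7 = 55

Answer: 55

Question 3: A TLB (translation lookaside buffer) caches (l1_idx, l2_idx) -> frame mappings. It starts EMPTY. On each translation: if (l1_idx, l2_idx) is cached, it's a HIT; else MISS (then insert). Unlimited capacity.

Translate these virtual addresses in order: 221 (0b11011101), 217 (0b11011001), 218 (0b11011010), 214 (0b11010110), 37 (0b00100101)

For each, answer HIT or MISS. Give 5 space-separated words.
vaddr=221: (6,3) not in TLB -> MISS, insert
vaddr=217: (6,3) in TLB -> HIT
vaddr=218: (6,3) in TLB -> HIT
vaddr=214: (6,2) not in TLB -> MISS, insert
vaddr=37: (1,0) not in TLB -> MISS, insert

Answer: MISS HIT HIT MISS MISS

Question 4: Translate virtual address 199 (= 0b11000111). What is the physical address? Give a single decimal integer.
Answer: 519

Derivation:
vaddr = 199 = 0b11000111
Split: l1_idx=6, l2_idx=0, offset=7
L1[6] = 1
L2[1][0] = 64
paddr = 64 * 8 + 7 = 519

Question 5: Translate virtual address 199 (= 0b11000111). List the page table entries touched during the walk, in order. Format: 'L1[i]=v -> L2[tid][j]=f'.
vaddr = 199 = 0b11000111
Split: l1_idx=6, l2_idx=0, offset=7

Answer: L1[6]=1 -> L2[1][0]=64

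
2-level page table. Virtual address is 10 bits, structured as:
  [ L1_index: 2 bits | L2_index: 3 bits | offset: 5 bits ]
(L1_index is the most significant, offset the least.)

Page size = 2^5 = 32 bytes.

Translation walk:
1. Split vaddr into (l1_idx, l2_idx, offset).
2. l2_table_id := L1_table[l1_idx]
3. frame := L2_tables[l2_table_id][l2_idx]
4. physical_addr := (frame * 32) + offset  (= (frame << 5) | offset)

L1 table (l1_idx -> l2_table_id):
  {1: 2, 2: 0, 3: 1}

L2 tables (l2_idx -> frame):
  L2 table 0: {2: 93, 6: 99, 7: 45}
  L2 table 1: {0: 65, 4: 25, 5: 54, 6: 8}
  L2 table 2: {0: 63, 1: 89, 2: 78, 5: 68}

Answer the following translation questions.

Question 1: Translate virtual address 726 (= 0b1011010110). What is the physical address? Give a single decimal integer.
vaddr = 726 = 0b1011010110
Split: l1_idx=2, l2_idx=6, offset=22
L1[2] = 0
L2[0][6] = 99
paddr = 99 * 32 + 22 = 3190

Answer: 3190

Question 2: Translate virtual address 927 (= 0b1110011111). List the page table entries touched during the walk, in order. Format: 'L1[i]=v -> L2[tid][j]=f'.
Answer: L1[3]=1 -> L2[1][4]=25

Derivation:
vaddr = 927 = 0b1110011111
Split: l1_idx=3, l2_idx=4, offset=31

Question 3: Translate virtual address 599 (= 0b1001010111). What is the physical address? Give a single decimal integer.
Answer: 2999

Derivation:
vaddr = 599 = 0b1001010111
Split: l1_idx=2, l2_idx=2, offset=23
L1[2] = 0
L2[0][2] = 93
paddr = 93 * 32 + 23 = 2999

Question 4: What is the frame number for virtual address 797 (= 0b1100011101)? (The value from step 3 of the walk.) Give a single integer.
Answer: 65

Derivation:
vaddr = 797: l1_idx=3, l2_idx=0
L1[3] = 1; L2[1][0] = 65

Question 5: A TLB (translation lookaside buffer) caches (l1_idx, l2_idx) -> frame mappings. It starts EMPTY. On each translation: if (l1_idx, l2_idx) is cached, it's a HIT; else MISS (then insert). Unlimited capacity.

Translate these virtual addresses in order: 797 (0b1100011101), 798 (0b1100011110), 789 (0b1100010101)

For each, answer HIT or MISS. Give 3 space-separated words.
Answer: MISS HIT HIT

Derivation:
vaddr=797: (3,0) not in TLB -> MISS, insert
vaddr=798: (3,0) in TLB -> HIT
vaddr=789: (3,0) in TLB -> HIT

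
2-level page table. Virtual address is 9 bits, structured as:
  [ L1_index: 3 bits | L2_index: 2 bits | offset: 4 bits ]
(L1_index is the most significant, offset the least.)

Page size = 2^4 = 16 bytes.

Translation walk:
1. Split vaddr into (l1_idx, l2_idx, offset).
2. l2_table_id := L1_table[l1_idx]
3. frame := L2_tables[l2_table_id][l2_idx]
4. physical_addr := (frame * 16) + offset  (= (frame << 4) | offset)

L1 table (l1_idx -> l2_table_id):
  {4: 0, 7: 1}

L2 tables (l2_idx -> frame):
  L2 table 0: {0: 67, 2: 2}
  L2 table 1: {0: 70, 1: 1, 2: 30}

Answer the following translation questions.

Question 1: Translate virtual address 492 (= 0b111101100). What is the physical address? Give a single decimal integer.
Answer: 492

Derivation:
vaddr = 492 = 0b111101100
Split: l1_idx=7, l2_idx=2, offset=12
L1[7] = 1
L2[1][2] = 30
paddr = 30 * 16 + 12 = 492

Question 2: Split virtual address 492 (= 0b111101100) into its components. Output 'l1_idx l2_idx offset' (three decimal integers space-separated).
vaddr = 492 = 0b111101100
  top 3 bits -> l1_idx = 7
  next 2 bits -> l2_idx = 2
  bottom 4 bits -> offset = 12

Answer: 7 2 12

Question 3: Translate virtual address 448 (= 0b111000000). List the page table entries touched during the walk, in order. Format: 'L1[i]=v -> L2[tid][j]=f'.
vaddr = 448 = 0b111000000
Split: l1_idx=7, l2_idx=0, offset=0

Answer: L1[7]=1 -> L2[1][0]=70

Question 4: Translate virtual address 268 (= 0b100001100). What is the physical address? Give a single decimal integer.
Answer: 1084

Derivation:
vaddr = 268 = 0b100001100
Split: l1_idx=4, l2_idx=0, offset=12
L1[4] = 0
L2[0][0] = 67
paddr = 67 * 16 + 12 = 1084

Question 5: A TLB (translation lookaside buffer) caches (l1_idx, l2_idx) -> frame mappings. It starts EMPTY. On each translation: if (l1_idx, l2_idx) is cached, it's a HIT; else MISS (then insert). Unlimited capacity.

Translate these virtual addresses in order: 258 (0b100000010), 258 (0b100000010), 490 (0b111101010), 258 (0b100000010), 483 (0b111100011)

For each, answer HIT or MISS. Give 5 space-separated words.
Answer: MISS HIT MISS HIT HIT

Derivation:
vaddr=258: (4,0) not in TLB -> MISS, insert
vaddr=258: (4,0) in TLB -> HIT
vaddr=490: (7,2) not in TLB -> MISS, insert
vaddr=258: (4,0) in TLB -> HIT
vaddr=483: (7,2) in TLB -> HIT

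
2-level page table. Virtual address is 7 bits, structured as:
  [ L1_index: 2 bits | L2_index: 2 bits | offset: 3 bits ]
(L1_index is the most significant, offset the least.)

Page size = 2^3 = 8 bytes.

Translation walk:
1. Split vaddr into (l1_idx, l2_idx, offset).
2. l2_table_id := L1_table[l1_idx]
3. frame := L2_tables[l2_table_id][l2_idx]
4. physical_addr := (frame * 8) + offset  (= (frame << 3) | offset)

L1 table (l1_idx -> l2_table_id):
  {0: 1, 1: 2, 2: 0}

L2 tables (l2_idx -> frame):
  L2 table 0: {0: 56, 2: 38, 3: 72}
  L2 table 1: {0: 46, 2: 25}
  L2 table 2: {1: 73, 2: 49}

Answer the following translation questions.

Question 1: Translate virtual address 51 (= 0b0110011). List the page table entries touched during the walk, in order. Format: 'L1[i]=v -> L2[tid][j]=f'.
Answer: L1[1]=2 -> L2[2][2]=49

Derivation:
vaddr = 51 = 0b0110011
Split: l1_idx=1, l2_idx=2, offset=3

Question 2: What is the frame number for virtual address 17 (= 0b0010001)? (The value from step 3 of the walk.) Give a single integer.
Answer: 25

Derivation:
vaddr = 17: l1_idx=0, l2_idx=2
L1[0] = 1; L2[1][2] = 25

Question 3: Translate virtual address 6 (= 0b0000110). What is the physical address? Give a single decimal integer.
vaddr = 6 = 0b0000110
Split: l1_idx=0, l2_idx=0, offset=6
L1[0] = 1
L2[1][0] = 46
paddr = 46 * 8 + 6 = 374

Answer: 374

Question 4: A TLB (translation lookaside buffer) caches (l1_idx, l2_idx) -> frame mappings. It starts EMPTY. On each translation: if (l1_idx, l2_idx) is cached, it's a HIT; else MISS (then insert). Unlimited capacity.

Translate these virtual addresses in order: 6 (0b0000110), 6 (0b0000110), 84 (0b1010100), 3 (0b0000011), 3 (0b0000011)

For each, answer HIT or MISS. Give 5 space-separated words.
vaddr=6: (0,0) not in TLB -> MISS, insert
vaddr=6: (0,0) in TLB -> HIT
vaddr=84: (2,2) not in TLB -> MISS, insert
vaddr=3: (0,0) in TLB -> HIT
vaddr=3: (0,0) in TLB -> HIT

Answer: MISS HIT MISS HIT HIT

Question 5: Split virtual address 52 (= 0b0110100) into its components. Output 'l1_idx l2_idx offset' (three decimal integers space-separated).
Answer: 1 2 4

Derivation:
vaddr = 52 = 0b0110100
  top 2 bits -> l1_idx = 1
  next 2 bits -> l2_idx = 2
  bottom 3 bits -> offset = 4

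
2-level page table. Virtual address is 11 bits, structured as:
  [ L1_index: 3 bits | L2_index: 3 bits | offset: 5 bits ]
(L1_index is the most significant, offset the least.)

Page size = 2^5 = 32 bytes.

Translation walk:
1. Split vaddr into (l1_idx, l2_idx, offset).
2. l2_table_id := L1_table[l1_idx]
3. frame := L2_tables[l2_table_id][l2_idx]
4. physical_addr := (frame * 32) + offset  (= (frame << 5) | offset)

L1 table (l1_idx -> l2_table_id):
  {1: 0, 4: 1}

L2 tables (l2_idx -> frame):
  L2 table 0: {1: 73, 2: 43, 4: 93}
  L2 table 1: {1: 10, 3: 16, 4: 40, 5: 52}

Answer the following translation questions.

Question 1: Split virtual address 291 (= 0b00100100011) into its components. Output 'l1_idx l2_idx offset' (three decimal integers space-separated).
Answer: 1 1 3

Derivation:
vaddr = 291 = 0b00100100011
  top 3 bits -> l1_idx = 1
  next 3 bits -> l2_idx = 1
  bottom 5 bits -> offset = 3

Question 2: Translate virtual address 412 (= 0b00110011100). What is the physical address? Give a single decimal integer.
vaddr = 412 = 0b00110011100
Split: l1_idx=1, l2_idx=4, offset=28
L1[1] = 0
L2[0][4] = 93
paddr = 93 * 32 + 28 = 3004

Answer: 3004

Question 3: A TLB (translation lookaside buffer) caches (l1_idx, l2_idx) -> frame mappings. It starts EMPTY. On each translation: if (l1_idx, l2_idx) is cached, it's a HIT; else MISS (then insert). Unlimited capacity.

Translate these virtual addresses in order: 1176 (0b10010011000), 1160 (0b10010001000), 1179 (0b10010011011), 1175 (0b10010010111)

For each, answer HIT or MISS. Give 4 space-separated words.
Answer: MISS HIT HIT HIT

Derivation:
vaddr=1176: (4,4) not in TLB -> MISS, insert
vaddr=1160: (4,4) in TLB -> HIT
vaddr=1179: (4,4) in TLB -> HIT
vaddr=1175: (4,4) in TLB -> HIT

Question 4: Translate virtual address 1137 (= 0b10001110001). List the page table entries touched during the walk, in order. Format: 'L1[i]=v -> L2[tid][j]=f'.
vaddr = 1137 = 0b10001110001
Split: l1_idx=4, l2_idx=3, offset=17

Answer: L1[4]=1 -> L2[1][3]=16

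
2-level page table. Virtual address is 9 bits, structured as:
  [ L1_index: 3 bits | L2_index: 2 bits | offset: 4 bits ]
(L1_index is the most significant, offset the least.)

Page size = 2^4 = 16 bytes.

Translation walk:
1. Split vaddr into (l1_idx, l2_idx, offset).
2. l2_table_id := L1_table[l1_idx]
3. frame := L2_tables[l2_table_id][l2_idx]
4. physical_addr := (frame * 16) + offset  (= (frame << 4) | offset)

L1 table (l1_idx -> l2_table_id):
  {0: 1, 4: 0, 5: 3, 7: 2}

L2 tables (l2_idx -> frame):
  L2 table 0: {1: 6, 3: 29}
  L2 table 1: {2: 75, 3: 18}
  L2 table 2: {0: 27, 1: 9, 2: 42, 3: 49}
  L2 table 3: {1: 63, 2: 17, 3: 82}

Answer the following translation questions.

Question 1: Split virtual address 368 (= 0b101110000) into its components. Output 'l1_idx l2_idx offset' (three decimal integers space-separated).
vaddr = 368 = 0b101110000
  top 3 bits -> l1_idx = 5
  next 2 bits -> l2_idx = 3
  bottom 4 bits -> offset = 0

Answer: 5 3 0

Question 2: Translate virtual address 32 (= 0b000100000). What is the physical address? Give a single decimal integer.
vaddr = 32 = 0b000100000
Split: l1_idx=0, l2_idx=2, offset=0
L1[0] = 1
L2[1][2] = 75
paddr = 75 * 16 + 0 = 1200

Answer: 1200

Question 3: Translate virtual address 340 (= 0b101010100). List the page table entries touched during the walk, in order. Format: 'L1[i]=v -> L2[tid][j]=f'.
Answer: L1[5]=3 -> L2[3][1]=63

Derivation:
vaddr = 340 = 0b101010100
Split: l1_idx=5, l2_idx=1, offset=4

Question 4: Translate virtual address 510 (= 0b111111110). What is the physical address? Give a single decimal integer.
Answer: 798

Derivation:
vaddr = 510 = 0b111111110
Split: l1_idx=7, l2_idx=3, offset=14
L1[7] = 2
L2[2][3] = 49
paddr = 49 * 16 + 14 = 798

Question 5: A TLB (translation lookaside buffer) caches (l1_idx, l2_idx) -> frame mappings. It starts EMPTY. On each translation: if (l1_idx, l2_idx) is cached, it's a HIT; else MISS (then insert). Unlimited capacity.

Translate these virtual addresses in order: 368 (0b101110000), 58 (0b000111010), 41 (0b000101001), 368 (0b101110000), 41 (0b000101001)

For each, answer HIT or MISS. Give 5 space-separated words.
Answer: MISS MISS MISS HIT HIT

Derivation:
vaddr=368: (5,3) not in TLB -> MISS, insert
vaddr=58: (0,3) not in TLB -> MISS, insert
vaddr=41: (0,2) not in TLB -> MISS, insert
vaddr=368: (5,3) in TLB -> HIT
vaddr=41: (0,2) in TLB -> HIT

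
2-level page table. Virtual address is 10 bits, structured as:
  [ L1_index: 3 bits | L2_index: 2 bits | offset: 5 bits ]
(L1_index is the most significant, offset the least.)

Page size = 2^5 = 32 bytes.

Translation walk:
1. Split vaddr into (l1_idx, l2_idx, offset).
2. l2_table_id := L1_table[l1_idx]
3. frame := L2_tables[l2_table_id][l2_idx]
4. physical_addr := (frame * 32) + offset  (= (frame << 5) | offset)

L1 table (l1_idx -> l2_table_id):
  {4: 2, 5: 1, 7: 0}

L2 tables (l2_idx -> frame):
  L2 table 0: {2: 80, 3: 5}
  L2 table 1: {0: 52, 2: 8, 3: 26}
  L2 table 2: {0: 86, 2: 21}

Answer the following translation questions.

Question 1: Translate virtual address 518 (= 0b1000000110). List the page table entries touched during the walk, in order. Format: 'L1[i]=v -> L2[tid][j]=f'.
vaddr = 518 = 0b1000000110
Split: l1_idx=4, l2_idx=0, offset=6

Answer: L1[4]=2 -> L2[2][0]=86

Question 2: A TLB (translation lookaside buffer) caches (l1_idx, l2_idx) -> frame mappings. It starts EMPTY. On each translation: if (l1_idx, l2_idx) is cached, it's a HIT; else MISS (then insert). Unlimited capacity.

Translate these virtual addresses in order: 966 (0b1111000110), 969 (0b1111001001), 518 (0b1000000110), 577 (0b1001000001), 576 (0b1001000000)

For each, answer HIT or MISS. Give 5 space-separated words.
vaddr=966: (7,2) not in TLB -> MISS, insert
vaddr=969: (7,2) in TLB -> HIT
vaddr=518: (4,0) not in TLB -> MISS, insert
vaddr=577: (4,2) not in TLB -> MISS, insert
vaddr=576: (4,2) in TLB -> HIT

Answer: MISS HIT MISS MISS HIT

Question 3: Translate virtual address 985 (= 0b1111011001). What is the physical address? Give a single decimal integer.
Answer: 2585

Derivation:
vaddr = 985 = 0b1111011001
Split: l1_idx=7, l2_idx=2, offset=25
L1[7] = 0
L2[0][2] = 80
paddr = 80 * 32 + 25 = 2585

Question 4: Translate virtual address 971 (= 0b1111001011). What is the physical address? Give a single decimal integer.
vaddr = 971 = 0b1111001011
Split: l1_idx=7, l2_idx=2, offset=11
L1[7] = 0
L2[0][2] = 80
paddr = 80 * 32 + 11 = 2571

Answer: 2571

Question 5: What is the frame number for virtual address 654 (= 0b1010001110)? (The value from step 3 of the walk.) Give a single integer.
Answer: 52

Derivation:
vaddr = 654: l1_idx=5, l2_idx=0
L1[5] = 1; L2[1][0] = 52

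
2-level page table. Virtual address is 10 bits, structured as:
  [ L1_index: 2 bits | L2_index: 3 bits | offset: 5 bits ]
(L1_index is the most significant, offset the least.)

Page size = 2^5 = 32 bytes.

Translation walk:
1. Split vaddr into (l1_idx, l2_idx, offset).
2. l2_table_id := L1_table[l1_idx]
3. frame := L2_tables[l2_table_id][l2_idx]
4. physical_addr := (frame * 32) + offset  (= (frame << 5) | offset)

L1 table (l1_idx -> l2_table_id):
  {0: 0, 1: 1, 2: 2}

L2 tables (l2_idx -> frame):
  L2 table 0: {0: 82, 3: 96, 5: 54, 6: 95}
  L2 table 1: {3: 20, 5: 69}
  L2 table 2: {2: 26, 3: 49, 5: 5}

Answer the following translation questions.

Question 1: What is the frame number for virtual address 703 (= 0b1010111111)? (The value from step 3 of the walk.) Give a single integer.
Answer: 5

Derivation:
vaddr = 703: l1_idx=2, l2_idx=5
L1[2] = 2; L2[2][5] = 5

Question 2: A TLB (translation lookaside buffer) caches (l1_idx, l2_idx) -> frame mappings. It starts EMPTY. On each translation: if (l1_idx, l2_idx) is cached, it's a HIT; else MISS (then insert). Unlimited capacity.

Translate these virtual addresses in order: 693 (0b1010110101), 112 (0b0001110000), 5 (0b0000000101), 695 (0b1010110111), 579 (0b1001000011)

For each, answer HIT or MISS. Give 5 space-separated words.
vaddr=693: (2,5) not in TLB -> MISS, insert
vaddr=112: (0,3) not in TLB -> MISS, insert
vaddr=5: (0,0) not in TLB -> MISS, insert
vaddr=695: (2,5) in TLB -> HIT
vaddr=579: (2,2) not in TLB -> MISS, insert

Answer: MISS MISS MISS HIT MISS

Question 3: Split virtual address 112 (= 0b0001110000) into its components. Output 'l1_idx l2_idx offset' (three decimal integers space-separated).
Answer: 0 3 16

Derivation:
vaddr = 112 = 0b0001110000
  top 2 bits -> l1_idx = 0
  next 3 bits -> l2_idx = 3
  bottom 5 bits -> offset = 16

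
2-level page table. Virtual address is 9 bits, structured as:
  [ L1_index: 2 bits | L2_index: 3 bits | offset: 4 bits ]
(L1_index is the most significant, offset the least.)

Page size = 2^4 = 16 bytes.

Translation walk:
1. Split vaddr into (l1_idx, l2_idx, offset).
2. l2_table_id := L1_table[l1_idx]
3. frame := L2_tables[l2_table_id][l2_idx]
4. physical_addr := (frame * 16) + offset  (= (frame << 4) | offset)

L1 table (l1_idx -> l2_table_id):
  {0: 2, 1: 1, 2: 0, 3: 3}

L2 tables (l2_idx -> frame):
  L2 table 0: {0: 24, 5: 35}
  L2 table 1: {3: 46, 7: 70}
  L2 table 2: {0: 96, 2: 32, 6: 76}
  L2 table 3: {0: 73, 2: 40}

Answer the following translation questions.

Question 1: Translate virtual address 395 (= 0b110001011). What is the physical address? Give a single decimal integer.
vaddr = 395 = 0b110001011
Split: l1_idx=3, l2_idx=0, offset=11
L1[3] = 3
L2[3][0] = 73
paddr = 73 * 16 + 11 = 1179

Answer: 1179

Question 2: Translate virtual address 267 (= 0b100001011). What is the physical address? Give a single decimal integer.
vaddr = 267 = 0b100001011
Split: l1_idx=2, l2_idx=0, offset=11
L1[2] = 0
L2[0][0] = 24
paddr = 24 * 16 + 11 = 395

Answer: 395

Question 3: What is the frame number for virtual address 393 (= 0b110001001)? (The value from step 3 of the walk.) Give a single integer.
Answer: 73

Derivation:
vaddr = 393: l1_idx=3, l2_idx=0
L1[3] = 3; L2[3][0] = 73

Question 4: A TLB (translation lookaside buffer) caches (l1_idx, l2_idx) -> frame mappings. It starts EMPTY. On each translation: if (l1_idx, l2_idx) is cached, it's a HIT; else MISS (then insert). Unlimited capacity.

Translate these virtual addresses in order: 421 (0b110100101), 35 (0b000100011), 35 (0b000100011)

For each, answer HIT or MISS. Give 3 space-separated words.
Answer: MISS MISS HIT

Derivation:
vaddr=421: (3,2) not in TLB -> MISS, insert
vaddr=35: (0,2) not in TLB -> MISS, insert
vaddr=35: (0,2) in TLB -> HIT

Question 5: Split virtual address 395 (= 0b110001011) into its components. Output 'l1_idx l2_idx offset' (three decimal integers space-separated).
vaddr = 395 = 0b110001011
  top 2 bits -> l1_idx = 3
  next 3 bits -> l2_idx = 0
  bottom 4 bits -> offset = 11

Answer: 3 0 11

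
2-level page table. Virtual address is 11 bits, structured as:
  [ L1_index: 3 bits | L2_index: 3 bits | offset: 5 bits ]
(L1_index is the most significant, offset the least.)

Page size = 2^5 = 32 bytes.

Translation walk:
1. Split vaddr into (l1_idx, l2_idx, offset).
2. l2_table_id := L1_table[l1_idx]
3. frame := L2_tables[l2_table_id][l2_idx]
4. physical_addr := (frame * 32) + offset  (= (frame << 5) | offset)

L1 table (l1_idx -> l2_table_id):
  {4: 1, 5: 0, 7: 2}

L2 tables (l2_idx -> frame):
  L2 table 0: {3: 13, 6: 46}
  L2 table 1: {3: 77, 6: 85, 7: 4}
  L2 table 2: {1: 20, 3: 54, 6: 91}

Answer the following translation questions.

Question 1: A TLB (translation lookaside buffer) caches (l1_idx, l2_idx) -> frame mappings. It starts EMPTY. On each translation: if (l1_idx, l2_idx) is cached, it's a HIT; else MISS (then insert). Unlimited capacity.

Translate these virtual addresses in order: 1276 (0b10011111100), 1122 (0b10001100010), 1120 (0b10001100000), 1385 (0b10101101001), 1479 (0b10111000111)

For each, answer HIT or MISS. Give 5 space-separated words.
vaddr=1276: (4,7) not in TLB -> MISS, insert
vaddr=1122: (4,3) not in TLB -> MISS, insert
vaddr=1120: (4,3) in TLB -> HIT
vaddr=1385: (5,3) not in TLB -> MISS, insert
vaddr=1479: (5,6) not in TLB -> MISS, insert

Answer: MISS MISS HIT MISS MISS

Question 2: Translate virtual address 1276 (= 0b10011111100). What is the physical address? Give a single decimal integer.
Answer: 156

Derivation:
vaddr = 1276 = 0b10011111100
Split: l1_idx=4, l2_idx=7, offset=28
L1[4] = 1
L2[1][7] = 4
paddr = 4 * 32 + 28 = 156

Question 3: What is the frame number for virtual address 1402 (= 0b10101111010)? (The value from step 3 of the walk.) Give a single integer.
vaddr = 1402: l1_idx=5, l2_idx=3
L1[5] = 0; L2[0][3] = 13

Answer: 13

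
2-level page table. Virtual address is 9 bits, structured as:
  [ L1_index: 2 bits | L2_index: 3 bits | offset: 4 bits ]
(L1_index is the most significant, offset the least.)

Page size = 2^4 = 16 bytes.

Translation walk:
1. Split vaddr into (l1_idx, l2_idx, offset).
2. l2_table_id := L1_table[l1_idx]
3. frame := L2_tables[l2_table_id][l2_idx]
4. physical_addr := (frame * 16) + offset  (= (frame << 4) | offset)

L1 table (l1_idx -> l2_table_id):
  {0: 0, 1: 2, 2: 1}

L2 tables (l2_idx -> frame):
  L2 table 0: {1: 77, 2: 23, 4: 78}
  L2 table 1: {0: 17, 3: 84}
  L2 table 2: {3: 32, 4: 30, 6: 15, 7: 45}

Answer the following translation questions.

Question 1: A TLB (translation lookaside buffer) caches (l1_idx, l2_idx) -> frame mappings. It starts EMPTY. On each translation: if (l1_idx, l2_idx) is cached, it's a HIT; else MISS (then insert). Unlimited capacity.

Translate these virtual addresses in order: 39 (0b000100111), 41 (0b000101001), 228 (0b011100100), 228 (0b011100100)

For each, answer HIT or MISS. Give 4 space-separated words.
vaddr=39: (0,2) not in TLB -> MISS, insert
vaddr=41: (0,2) in TLB -> HIT
vaddr=228: (1,6) not in TLB -> MISS, insert
vaddr=228: (1,6) in TLB -> HIT

Answer: MISS HIT MISS HIT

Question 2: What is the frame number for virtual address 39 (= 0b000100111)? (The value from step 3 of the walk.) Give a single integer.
Answer: 23

Derivation:
vaddr = 39: l1_idx=0, l2_idx=2
L1[0] = 0; L2[0][2] = 23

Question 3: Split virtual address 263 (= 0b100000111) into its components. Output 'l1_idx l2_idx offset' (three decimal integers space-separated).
Answer: 2 0 7

Derivation:
vaddr = 263 = 0b100000111
  top 2 bits -> l1_idx = 2
  next 3 bits -> l2_idx = 0
  bottom 4 bits -> offset = 7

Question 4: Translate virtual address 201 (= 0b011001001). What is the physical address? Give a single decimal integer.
vaddr = 201 = 0b011001001
Split: l1_idx=1, l2_idx=4, offset=9
L1[1] = 2
L2[2][4] = 30
paddr = 30 * 16 + 9 = 489

Answer: 489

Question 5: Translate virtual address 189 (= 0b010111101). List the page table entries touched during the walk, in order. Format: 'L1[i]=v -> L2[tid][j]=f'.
Answer: L1[1]=2 -> L2[2][3]=32

Derivation:
vaddr = 189 = 0b010111101
Split: l1_idx=1, l2_idx=3, offset=13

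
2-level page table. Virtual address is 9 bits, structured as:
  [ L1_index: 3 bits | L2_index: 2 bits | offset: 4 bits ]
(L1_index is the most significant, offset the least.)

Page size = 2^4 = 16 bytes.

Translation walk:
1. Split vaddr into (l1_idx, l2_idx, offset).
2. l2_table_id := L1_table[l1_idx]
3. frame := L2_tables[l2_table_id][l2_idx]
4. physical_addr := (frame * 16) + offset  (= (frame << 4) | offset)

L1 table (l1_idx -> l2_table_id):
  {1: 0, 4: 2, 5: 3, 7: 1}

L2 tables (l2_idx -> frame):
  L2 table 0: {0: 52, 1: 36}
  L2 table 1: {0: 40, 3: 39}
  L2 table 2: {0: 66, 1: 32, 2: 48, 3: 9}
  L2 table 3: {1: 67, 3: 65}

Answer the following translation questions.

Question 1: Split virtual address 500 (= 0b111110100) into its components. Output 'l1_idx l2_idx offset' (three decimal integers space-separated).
Answer: 7 3 4

Derivation:
vaddr = 500 = 0b111110100
  top 3 bits -> l1_idx = 7
  next 2 bits -> l2_idx = 3
  bottom 4 bits -> offset = 4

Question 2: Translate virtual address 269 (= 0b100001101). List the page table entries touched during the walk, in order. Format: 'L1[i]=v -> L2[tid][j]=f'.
vaddr = 269 = 0b100001101
Split: l1_idx=4, l2_idx=0, offset=13

Answer: L1[4]=2 -> L2[2][0]=66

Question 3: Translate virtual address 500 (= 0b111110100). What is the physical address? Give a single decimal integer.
Answer: 628

Derivation:
vaddr = 500 = 0b111110100
Split: l1_idx=7, l2_idx=3, offset=4
L1[7] = 1
L2[1][3] = 39
paddr = 39 * 16 + 4 = 628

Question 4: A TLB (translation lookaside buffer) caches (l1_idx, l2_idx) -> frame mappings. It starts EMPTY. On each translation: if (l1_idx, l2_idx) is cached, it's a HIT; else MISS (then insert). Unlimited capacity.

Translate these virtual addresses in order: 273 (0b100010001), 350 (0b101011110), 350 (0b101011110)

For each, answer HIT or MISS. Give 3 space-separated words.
vaddr=273: (4,1) not in TLB -> MISS, insert
vaddr=350: (5,1) not in TLB -> MISS, insert
vaddr=350: (5,1) in TLB -> HIT

Answer: MISS MISS HIT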